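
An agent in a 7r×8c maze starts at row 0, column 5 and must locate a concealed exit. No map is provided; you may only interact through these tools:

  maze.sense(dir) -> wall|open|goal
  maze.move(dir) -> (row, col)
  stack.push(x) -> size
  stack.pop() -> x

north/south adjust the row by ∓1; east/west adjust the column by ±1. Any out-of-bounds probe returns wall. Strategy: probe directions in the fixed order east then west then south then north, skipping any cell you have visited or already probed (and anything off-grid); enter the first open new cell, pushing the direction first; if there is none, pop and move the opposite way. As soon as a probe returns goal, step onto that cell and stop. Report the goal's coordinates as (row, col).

Next I call maze.sense on dir=east, → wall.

Invoking maze.sense on dir=west, → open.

Now I run stack.push on x=west, and see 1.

Then maze.move on dir=west, — result: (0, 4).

Using maze.sense on dir=west, giving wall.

Next I call maze.sense on dir=south, giving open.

I use stack.push on x=south, yielding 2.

Now I run maze.move on dir=south, giving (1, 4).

Next I call maze.sense on dir=east, and observe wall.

I run maze.sense on dir=west, yielding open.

Calling stack.push on x=west, — result: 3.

Now I run maze.move on dir=west, : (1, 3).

I call maze.sense on dir=west, → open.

Next I call stack.push on x=west, : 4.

I call maze.move on dir=west, giving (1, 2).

Then maze.sense on dir=west, : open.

I try stack.push on x=west, : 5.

Invoking maze.move on dir=west, yielding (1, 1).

Using maze.sense on dir=west, and get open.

Now I run stack.push on x=west, : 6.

Invoking maze.move on dir=west, giving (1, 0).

Then maze.sense on dir=south, → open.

Then stack.push on x=south, — result: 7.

Next I call maze.move on dir=south, yielding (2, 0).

Invoking maze.sense on dir=east, and observe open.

Then stack.push on x=east, yielding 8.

Now I run maze.move on dir=east, giving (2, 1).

Next I call maze.sense on dir=east, and see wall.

I call maze.sense on dir=south, → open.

Invoking stack.push on x=south, and observe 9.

Now I run maze.move on dir=south, giving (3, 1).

Now I run maze.sense on dir=east, → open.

Then stack.push on x=east, and observe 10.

I run maze.move on dir=east, and observe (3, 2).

I use maze.sense on dir=east, and get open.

Invoking stack.push on x=east, yielding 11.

Then maze.move on dir=east, and get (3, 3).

Calling maze.sense on dir=east, → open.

Invoking stack.push on x=east, : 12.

Next I call maze.move on dir=east, yielding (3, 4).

Next I call maze.sense on dir=east, giving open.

Using stack.push on x=east, which returns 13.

I try maze.move on dir=east, and see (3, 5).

I invoke maze.sense on dir=east, giving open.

Calling stack.push on x=east, and see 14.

Now I run maze.move on dir=east, giving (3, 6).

I try maze.sense on dir=east, : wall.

I use maze.sense on dir=south, — result: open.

Invoking stack.push on x=south, which returns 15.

Using maze.move on dir=south, — result: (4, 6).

I try maze.sense on dir=east, and observe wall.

Next I call maze.sense on dir=west, yielding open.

Now I run stack.push on x=west, — result: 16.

I try maze.move on dir=west, and get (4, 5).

I call maze.sense on dir=west, — result: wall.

Invoking maze.sense on dir=south, giving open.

I try stack.push on x=south, and see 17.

I run maze.move on dir=south, : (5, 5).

I use maze.sense on dir=east, giving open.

I run stack.push on x=east, — result: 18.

I run maze.move on dir=east, giving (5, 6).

I invoke maze.sense on dir=east, which returns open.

Next I call stack.push on x=east, → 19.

Using maze.move on dir=east, — result: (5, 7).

I run maze.sense on dir=south, : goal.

I run maze.move on dir=south, and get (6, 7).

Answer: (6, 7)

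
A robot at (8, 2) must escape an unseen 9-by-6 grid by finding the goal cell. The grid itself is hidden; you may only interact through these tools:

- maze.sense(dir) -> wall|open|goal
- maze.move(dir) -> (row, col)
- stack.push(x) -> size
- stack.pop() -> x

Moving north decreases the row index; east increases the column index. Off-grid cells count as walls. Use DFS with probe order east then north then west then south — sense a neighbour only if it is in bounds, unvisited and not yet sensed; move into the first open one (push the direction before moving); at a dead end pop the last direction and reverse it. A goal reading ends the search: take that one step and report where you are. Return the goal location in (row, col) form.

→ sense(dir→east)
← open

→ push(x→east)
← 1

→ move(dir→east)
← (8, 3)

→ sense(dir→east)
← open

→ push(x→east)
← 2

→ move(dir→east)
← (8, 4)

→ sense(dir→east)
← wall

→ sense(dir→north)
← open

→ push(x→north)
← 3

→ move(dir→north)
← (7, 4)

→ sense(dir→east)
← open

→ push(x→east)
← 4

→ move(dir→east)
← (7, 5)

→ sense(dir→north)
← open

→ push(x→north)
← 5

→ move(dir→north)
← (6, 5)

→ sense(dir→north)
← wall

→ sense(dir→west)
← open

→ push(x→west)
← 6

→ move(dir→west)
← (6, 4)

→ sense(dir→north)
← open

→ push(x→north)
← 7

→ move(dir→north)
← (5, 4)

→ sense(dir→north)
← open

→ push(x→north)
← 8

→ move(dir→north)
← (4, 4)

→ sense(dir→east)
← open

→ push(x→east)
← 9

→ move(dir→east)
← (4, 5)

→ sense(dir→north)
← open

→ push(x→north)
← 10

→ move(dir→north)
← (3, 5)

→ sense(dir→north)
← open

→ push(x→north)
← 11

→ move(dir→north)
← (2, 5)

→ sense(dir→north)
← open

→ push(x→north)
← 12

→ move(dir→north)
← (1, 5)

→ sense(dir→north)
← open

→ push(x→north)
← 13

→ move(dir→north)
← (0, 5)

→ sense(dir→west)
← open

→ push(x→west)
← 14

→ move(dir→west)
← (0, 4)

→ sense(dir→west)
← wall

→ sense(dir→south)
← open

→ push(x→south)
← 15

→ move(dir→south)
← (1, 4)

→ sense(dir→west)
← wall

→ sense(dir→south)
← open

→ push(x→south)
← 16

→ move(dir→south)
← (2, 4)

→ sense(dir→west)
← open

→ push(x→west)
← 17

→ move(dir→west)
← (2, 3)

→ sense(dir→west)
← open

→ push(x→west)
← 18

→ move(dir→west)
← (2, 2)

→ sense(dir→north)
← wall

→ sense(dir→west)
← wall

→ sense(dir→south)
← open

→ push(x→south)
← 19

→ move(dir→south)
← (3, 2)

→ sense(dir→east)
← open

→ push(x→east)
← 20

→ move(dir→east)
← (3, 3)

→ sense(dir→east)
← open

→ push(x→east)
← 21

→ move(dir→east)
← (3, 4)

→ pop()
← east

→ move(dir→west)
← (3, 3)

→ sense(dir→south)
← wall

→ pop()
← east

→ move(dir→west)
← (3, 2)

→ sense(dir→west)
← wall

→ sense(dir→south)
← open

→ push(x→south)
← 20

→ move(dir→south)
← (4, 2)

→ sense(dir→west)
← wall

→ sense(dir→south)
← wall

→ pop()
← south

→ move(dir→north)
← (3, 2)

→ pop()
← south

→ move(dir→north)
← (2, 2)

→ pop()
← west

→ move(dir→east)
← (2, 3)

→ pop()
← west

→ move(dir→east)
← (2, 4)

→ pop()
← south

→ move(dir→north)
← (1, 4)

→ pop()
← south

→ move(dir→north)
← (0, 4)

→ pop()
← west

→ move(dir→east)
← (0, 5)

→ pop()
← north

→ move(dir→south)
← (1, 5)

→ pop()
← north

→ move(dir→south)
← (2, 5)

→ pop()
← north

→ move(dir→south)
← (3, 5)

→ pop()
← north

→ move(dir→south)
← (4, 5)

→ pop()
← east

→ move(dir→west)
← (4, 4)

→ pop()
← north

→ move(dir→south)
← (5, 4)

→ sense(dir→west)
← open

→ push(x→west)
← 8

→ move(dir→west)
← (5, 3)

→ sense(dir→south)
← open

→ push(x→south)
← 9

→ move(dir→south)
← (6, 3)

→ sense(dir→west)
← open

→ push(x→west)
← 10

→ move(dir→west)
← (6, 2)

→ sense(dir→west)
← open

→ push(x→west)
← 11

→ move(dir→west)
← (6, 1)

→ sense(dir→north)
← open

→ push(x→north)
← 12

→ move(dir→north)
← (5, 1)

→ sense(dir→west)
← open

→ push(x→west)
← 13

→ move(dir→west)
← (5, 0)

→ sense(dir→north)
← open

→ push(x→north)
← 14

→ move(dir→north)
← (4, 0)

→ sense(dir→north)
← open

→ push(x→north)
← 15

→ move(dir→north)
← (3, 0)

→ sense(dir→north)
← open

→ push(x→north)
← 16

→ move(dir→north)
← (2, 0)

→ sense(dir→north)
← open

→ push(x→north)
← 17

→ move(dir→north)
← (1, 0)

→ sense(dir→east)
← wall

→ sense(dir→north)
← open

→ push(x→north)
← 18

→ move(dir→north)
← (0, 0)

→ sense(dir→east)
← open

→ push(x→east)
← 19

→ move(dir→east)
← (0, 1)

→ sense(dir→east)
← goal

→ move(dir→east)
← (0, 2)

Answer: (0, 2)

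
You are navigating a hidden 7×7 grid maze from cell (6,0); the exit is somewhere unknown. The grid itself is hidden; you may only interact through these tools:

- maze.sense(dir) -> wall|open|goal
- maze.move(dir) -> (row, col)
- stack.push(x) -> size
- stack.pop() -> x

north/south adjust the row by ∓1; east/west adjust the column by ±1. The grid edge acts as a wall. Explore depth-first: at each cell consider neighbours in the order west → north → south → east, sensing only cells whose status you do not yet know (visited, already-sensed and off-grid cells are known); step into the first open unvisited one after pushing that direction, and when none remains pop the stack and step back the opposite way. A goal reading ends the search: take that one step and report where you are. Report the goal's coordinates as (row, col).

-- 1. maze.sense(north) => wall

-- 2. maze.sense(east) => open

-- 3. stack.push(east) => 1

-- 4. maze.move(east) => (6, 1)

-- 5. maze.sense(north) => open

-- 6. stack.push(north) => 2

-- 7. maze.move(north) => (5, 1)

-- 8. maze.sense(north) => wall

-- 9. maze.sense(east) => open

-- 10. stack.push(east) => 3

-- 11. maze.move(east) => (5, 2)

-- 12. maze.sense(north) => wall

-- 13. maze.sense(south) => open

-- 14. stack.push(south) => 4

-- 15. maze.move(south) => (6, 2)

-- 16. maze.sense(east) => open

-- 17. stack.push(east) => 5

-- 18. maze.move(east) => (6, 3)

-- 19. maze.sense(north) => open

-- 20. stack.push(north) => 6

-- 21. maze.move(north) => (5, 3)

-- 22. maze.sense(north) => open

-- 23. stack.push(north) => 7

-- 24. maze.move(north) => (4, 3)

-- 25. maze.sense(north) => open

-- 26. stack.push(north) => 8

-- 27. maze.move(north) => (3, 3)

-- 28. maze.sense(west) => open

-- 29. stack.push(west) => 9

-- 30. maze.move(west) => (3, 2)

-- 31. maze.sense(west) => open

-- 32. stack.push(west) => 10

-- 33. maze.move(west) => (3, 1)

-- 34. maze.sense(west) => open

-- 35. stack.push(west) => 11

-- 36. maze.move(west) => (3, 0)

-- 37. maze.sense(north) => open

-- 38. stack.push(north) => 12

-- 39. maze.move(north) => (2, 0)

-- 40. maze.sense(north) => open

-- 41. stack.push(north) => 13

-- 42. maze.move(north) => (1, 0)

-- 43. maze.sense(north) => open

-- 44. stack.push(north) => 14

-- 45. maze.move(north) => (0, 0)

-- 46. maze.sense(east) => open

-- 47. stack.push(east) => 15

-- 48. maze.move(east) => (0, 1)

-- 49. maze.sense(south) => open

-- 50. stack.push(south) => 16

-- 51. maze.move(south) => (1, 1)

-- 52. maze.sense(south) => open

-- 53. stack.push(south) => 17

-- 54. maze.move(south) => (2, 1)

-- 55. maze.sense(east) => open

-- 56. stack.push(east) => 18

-- 57. maze.move(east) => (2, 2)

-- 58. maze.sense(north) => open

-- 59. stack.push(north) => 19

-- 60. maze.move(north) => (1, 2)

-- 61. maze.sense(north) => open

-- 62. stack.push(north) => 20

-- 63. maze.move(north) => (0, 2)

-- 64. maze.sense(east) => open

-- 65. stack.push(east) => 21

-- 66. maze.move(east) => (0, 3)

-- 67. maze.sense(south) => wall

-- 68. maze.sense(east) => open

-- 69. stack.push(east) => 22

-- 70. maze.move(east) => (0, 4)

-- 71. maze.sense(south) => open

-- 72. stack.push(south) => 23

-- 73. maze.move(south) => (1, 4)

-- 74. maze.sense(south) => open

-- 75. stack.push(south) => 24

-- 76. maze.move(south) => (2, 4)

-- 77. maze.sense(west) => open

-- 78. stack.push(west) => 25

-- 79. maze.move(west) => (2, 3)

-- 80. stack.pop() => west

-- 81. maze.move(east) => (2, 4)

-- 82. maze.sense(south) => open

-- 83. stack.push(south) => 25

-- 84. maze.move(south) => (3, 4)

-- 85. maze.sense(south) => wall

-- 86. maze.sense(east) => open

-- 87. stack.push(east) => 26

-- 88. maze.move(east) => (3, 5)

-- 89. maze.sense(north) => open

-- 90. stack.push(north) => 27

-- 91. maze.move(north) => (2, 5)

-- 92. maze.sense(north) => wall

-- 93. maze.sense(east) => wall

-- 94. stack.pop() => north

-- 95. maze.move(south) => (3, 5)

-- 96. maze.sense(south) => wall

-- 97. maze.sense(east) => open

-- 98. stack.push(east) => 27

-- 99. maze.move(east) => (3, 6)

-- 100. maze.sense(south) => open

-- 101. stack.push(south) => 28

-- 102. maze.move(south) => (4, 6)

-- 103. maze.sense(south) => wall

-- 104. stack.pop() => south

-- 105. maze.move(north) => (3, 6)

-- 106. stack.pop() => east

-- 107. maze.move(west) => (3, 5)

-- 108. stack.pop() => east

-- 109. maze.move(west) => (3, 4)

-- 110. stack.pop() => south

-- 111. maze.move(north) => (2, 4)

-- 112. stack.pop() => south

-- 113. maze.move(north) => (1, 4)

-- 114. stack.pop() => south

-- 115. maze.move(north) => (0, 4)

-- 116. maze.sense(east) => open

-- 117. stack.push(east) => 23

-- 118. maze.move(east) => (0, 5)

-- 119. maze.sense(east) => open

-- 120. stack.push(east) => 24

-- 121. maze.move(east) => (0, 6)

-- 122. maze.sense(south) => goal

-- 123. maze.move(south) => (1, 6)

Answer: (1, 6)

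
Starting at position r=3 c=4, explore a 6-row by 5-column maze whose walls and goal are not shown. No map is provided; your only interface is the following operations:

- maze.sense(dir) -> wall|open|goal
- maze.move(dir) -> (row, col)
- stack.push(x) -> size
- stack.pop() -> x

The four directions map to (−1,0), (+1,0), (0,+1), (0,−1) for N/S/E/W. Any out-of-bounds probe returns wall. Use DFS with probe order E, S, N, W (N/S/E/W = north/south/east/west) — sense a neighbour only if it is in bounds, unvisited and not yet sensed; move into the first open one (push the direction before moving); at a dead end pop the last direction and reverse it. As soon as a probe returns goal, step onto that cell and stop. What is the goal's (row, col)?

// maze.sense(dir: south) => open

// stack.push(x: south) => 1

// maze.move(dir: south) => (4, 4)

// maze.sense(dir: south) => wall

// maze.sense(dir: west) => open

// stack.push(x: west) => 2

// maze.move(dir: west) => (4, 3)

// maze.sense(dir: south) => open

// stack.push(x: south) => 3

// maze.move(dir: south) => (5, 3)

// maze.sense(dir: west) => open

// stack.push(x: west) => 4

// maze.move(dir: west) => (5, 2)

// maze.sense(dir: north) => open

// stack.push(x: north) => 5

// maze.move(dir: north) => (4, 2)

// maze.sense(dir: north) => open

// stack.push(x: north) => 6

// maze.move(dir: north) => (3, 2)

// maze.sense(dir: east) => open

// stack.push(x: east) => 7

// maze.move(dir: east) => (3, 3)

// maze.sense(dir: north) => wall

// stack.pop() => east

// maze.move(dir: west) => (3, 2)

// maze.sense(dir: north) => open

// stack.push(x: north) => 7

// maze.move(dir: north) => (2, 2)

// maze.sense(dir: north) => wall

// maze.sense(dir: west) => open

// stack.push(x: west) => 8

// maze.move(dir: west) => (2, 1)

// maze.sense(dir: south) => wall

// maze.sense(dir: north) => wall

// maze.sense(dir: west) => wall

// stack.pop() => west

// maze.move(dir: east) => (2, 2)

// stack.pop() => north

// maze.move(dir: south) => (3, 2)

// stack.pop() => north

// maze.move(dir: south) => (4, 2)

// maze.sense(dir: west) => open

// stack.push(x: west) => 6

// maze.move(dir: west) => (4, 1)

// maze.sense(dir: south) => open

// stack.push(x: south) => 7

// maze.move(dir: south) => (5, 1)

// maze.sense(dir: west) => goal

// maze.move(dir: west) => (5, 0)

Answer: (5, 0)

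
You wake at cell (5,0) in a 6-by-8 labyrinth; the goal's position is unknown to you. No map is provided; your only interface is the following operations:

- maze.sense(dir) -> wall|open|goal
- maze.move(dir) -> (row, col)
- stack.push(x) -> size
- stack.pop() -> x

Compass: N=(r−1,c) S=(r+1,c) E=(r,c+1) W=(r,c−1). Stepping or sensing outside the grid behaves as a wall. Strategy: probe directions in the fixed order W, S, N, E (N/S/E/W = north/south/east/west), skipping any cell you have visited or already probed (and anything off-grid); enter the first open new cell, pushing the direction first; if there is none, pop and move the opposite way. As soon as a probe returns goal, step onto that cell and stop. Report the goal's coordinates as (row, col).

Act: maze.sense[north]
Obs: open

Act: stack.push[north]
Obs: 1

Act: maze.move[north]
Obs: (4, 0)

Act: maze.sense[north]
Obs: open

Act: stack.push[north]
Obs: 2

Act: maze.move[north]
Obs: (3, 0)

Act: maze.sense[north]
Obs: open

Act: stack.push[north]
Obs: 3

Act: maze.move[north]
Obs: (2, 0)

Act: maze.sense[north]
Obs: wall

Act: maze.sense[east]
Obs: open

Act: stack.push[east]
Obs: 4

Act: maze.move[east]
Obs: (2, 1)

Act: maze.sense[south]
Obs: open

Act: stack.push[south]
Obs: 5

Act: maze.move[south]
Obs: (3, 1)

Act: maze.sense[south]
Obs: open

Act: stack.push[south]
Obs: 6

Act: maze.move[south]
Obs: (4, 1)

Act: maze.sense[south]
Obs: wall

Act: maze.sense[east]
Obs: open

Act: stack.push[east]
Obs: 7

Act: maze.move[east]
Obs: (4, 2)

Act: maze.sense[south]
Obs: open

Act: stack.push[south]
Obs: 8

Act: maze.move[south]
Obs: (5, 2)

Act: maze.sense[east]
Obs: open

Act: stack.push[east]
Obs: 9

Act: maze.move[east]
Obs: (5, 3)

Act: maze.sense[north]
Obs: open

Act: stack.push[north]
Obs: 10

Act: maze.move[north]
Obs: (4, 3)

Act: maze.sense[north]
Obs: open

Act: stack.push[north]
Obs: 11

Act: maze.move[north]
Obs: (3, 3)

Act: maze.sense[west]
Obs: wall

Act: maze.sense[north]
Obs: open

Act: stack.push[north]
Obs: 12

Act: maze.move[north]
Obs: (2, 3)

Act: maze.sense[west]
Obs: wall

Act: maze.sense[north]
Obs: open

Act: stack.push[north]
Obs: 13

Act: maze.move[north]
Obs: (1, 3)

Act: maze.sense[west]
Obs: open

Act: stack.push[west]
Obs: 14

Act: maze.move[west]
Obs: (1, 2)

Act: maze.sense[west]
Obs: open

Act: stack.push[west]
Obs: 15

Act: maze.move[west]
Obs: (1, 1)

Act: maze.sense[north]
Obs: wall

Act: stack.pop[]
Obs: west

Act: maze.move[east]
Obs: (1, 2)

Act: maze.sense[north]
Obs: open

Act: stack.push[north]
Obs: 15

Act: maze.move[north]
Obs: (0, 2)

Act: maze.sense[east]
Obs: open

Act: stack.push[east]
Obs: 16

Act: maze.move[east]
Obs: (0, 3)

Act: maze.sense[east]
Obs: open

Act: stack.push[east]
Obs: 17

Act: maze.move[east]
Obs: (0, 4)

Act: maze.sense[south]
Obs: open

Act: stack.push[south]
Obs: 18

Act: maze.move[south]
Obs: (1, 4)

Act: maze.sense[south]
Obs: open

Act: stack.push[south]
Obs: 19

Act: maze.move[south]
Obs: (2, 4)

Act: maze.sense[south]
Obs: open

Act: stack.push[south]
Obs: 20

Act: maze.move[south]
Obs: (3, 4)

Act: maze.sense[south]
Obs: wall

Act: maze.sense[east]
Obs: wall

Act: stack.pop[]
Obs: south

Act: maze.move[north]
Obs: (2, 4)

Act: maze.sense[east]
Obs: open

Act: stack.push[east]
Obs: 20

Act: maze.move[east]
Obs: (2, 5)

Act: maze.sense[north]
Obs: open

Act: stack.push[north]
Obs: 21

Act: maze.move[north]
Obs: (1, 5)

Act: maze.sense[north]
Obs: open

Act: stack.push[north]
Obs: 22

Act: maze.move[north]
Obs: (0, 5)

Act: maze.sense[east]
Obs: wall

Act: stack.pop[]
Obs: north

Act: maze.move[south]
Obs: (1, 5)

Act: maze.sense[east]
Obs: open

Act: stack.push[east]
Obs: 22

Act: maze.move[east]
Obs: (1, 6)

Act: maze.sense[south]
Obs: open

Act: stack.push[south]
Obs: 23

Act: maze.move[south]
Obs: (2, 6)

Act: maze.sense[south]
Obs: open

Act: stack.push[south]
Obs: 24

Act: maze.move[south]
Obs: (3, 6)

Act: maze.sense[south]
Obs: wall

Act: maze.sense[east]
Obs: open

Act: stack.push[east]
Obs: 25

Act: maze.move[east]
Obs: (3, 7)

Act: maze.sense[south]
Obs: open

Act: stack.push[south]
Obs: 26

Act: maze.move[south]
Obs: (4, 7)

Act: maze.sense[south]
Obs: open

Act: stack.push[south]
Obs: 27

Act: maze.move[south]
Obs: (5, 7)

Act: maze.sense[west]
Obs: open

Act: stack.push[west]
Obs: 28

Act: maze.move[west]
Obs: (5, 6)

Act: maze.sense[west]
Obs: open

Act: stack.push[west]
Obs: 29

Act: maze.move[west]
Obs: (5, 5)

Act: maze.sense[west]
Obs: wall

Act: maze.sense[north]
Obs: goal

Act: maze.move[north]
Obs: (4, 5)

Answer: (4, 5)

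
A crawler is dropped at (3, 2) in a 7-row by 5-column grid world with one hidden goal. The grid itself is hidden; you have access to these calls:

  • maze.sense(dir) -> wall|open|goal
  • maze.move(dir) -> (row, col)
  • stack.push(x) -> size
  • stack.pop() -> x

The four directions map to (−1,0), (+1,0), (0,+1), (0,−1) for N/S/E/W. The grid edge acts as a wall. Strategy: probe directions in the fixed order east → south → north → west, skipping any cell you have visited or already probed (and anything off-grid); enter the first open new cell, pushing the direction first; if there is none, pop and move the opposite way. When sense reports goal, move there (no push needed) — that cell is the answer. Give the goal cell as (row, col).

// maze.sense(dir→east) => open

// stack.push(x→east) => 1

// maze.move(dir→east) => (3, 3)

// maze.sense(dir→east) => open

// stack.push(x→east) => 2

// maze.move(dir→east) => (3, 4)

// maze.sense(dir→south) => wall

// maze.sense(dir→north) => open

// stack.push(x→north) => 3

// maze.move(dir→north) => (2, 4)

// maze.sense(dir→north) => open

// stack.push(x→north) => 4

// maze.move(dir→north) => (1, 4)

// maze.sense(dir→north) => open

// stack.push(x→north) => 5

// maze.move(dir→north) => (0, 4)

// maze.sense(dir→west) => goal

// maze.move(dir→west) => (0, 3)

Answer: (0, 3)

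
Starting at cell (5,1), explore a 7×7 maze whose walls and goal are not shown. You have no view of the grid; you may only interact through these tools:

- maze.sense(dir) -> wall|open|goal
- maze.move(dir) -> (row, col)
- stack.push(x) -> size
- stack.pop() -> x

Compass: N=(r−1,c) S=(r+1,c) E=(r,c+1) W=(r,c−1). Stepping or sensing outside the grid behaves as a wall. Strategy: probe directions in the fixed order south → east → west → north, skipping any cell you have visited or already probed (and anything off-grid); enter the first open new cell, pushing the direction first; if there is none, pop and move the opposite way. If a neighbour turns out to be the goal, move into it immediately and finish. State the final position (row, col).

>>> sense dir: south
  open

>>> push x: south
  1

>>> move dir: south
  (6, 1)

>>> sense dir: east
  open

>>> push x: east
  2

>>> move dir: east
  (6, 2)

>>> sense dir: east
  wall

>>> sense dir: north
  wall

>>> pop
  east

>>> move dir: west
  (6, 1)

>>> sense dir: west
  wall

>>> pop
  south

>>> move dir: north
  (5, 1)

>>> sense dir: west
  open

>>> push x: west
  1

>>> move dir: west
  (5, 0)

>>> sense dir: north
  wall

>>> pop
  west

>>> move dir: east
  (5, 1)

>>> sense dir: north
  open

>>> push x: north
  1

>>> move dir: north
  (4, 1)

>>> sense dir: east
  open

>>> push x: east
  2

>>> move dir: east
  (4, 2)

>>> sense dir: east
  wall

>>> sense dir: north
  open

>>> push x: north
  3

>>> move dir: north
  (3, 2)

>>> sense dir: east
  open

>>> push x: east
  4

>>> move dir: east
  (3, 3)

>>> sense dir: east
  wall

>>> sense dir: north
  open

>>> push x: north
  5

>>> move dir: north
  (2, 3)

>>> sense dir: east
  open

>>> push x: east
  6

>>> move dir: east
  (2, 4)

>>> sense dir: east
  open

>>> push x: east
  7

>>> move dir: east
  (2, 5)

>>> sense dir: south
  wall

>>> sense dir: east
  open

>>> push x: east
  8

>>> move dir: east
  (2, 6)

>>> sense dir: south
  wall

>>> sense dir: north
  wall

>>> pop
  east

>>> move dir: west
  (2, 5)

>>> sense dir: north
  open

>>> push x: north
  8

>>> move dir: north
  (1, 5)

>>> sense dir: west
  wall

>>> sense dir: north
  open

>>> push x: north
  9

>>> move dir: north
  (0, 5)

>>> sense dir: east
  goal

>>> move dir: east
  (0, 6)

Answer: (0, 6)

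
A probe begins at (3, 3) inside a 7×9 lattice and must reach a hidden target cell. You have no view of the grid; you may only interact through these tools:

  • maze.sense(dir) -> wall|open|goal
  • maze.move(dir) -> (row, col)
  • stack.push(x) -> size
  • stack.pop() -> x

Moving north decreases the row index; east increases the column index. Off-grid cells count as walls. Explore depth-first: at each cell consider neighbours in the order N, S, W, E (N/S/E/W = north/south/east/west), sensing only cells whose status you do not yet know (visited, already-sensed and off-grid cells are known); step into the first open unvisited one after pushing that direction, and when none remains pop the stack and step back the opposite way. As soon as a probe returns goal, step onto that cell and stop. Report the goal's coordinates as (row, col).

>>> sense dir=north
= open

>>> push x=north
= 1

>>> move dir=north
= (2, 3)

>>> sense dir=north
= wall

>>> sense dir=west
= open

>>> push x=west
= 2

>>> move dir=west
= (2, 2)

>>> sense dir=north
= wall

>>> sense dir=south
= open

>>> push x=south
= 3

>>> move dir=south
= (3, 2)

>>> sense dir=south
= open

>>> push x=south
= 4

>>> move dir=south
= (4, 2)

>>> sense dir=south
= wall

>>> sense dir=west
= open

>>> push x=west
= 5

>>> move dir=west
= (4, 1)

>>> sense dir=north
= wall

>>> sense dir=south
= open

>>> push x=south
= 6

>>> move dir=south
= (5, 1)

>>> sense dir=south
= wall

>>> sense dir=west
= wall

>>> pop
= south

>>> move dir=north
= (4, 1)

>>> sense dir=west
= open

>>> push x=west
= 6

>>> move dir=west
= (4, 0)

>>> sense dir=north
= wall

>>> pop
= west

>>> move dir=east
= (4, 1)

>>> pop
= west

>>> move dir=east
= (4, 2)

>>> sense dir=east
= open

>>> push x=east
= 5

>>> move dir=east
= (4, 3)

>>> sense dir=south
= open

>>> push x=south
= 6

>>> move dir=south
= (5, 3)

>>> sense dir=south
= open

>>> push x=south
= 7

>>> move dir=south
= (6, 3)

>>> sense dir=west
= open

>>> push x=west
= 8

>>> move dir=west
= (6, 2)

>>> pop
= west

>>> move dir=east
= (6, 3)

>>> sense dir=east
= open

>>> push x=east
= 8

>>> move dir=east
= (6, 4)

>>> sense dir=north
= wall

>>> sense dir=east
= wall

>>> pop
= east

>>> move dir=west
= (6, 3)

>>> pop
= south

>>> move dir=north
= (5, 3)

>>> pop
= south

>>> move dir=north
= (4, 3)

>>> sense dir=east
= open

>>> push x=east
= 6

>>> move dir=east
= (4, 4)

>>> sense dir=north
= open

>>> push x=north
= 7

>>> move dir=north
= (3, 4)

>>> sense dir=north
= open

>>> push x=north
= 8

>>> move dir=north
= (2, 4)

>>> sense dir=north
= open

>>> push x=north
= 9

>>> move dir=north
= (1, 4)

>>> sense dir=north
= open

>>> push x=north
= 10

>>> move dir=north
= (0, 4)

>>> sense dir=west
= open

>>> push x=west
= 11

>>> move dir=west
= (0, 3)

>>> sense dir=west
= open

>>> push x=west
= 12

>>> move dir=west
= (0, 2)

>>> sense dir=west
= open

>>> push x=west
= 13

>>> move dir=west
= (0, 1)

>>> sense dir=south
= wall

>>> sense dir=west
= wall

>>> pop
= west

>>> move dir=east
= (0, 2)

>>> pop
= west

>>> move dir=east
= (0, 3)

>>> pop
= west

>>> move dir=east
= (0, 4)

>>> sense dir=east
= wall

>>> pop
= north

>>> move dir=south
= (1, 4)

>>> sense dir=east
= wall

>>> pop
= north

>>> move dir=south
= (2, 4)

>>> sense dir=east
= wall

>>> pop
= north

>>> move dir=south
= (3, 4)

>>> sense dir=east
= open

>>> push x=east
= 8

>>> move dir=east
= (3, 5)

>>> sense dir=south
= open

>>> push x=south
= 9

>>> move dir=south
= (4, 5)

>>> sense dir=south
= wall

>>> sense dir=east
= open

>>> push x=east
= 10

>>> move dir=east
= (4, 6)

>>> sense dir=north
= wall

>>> sense dir=south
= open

>>> push x=south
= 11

>>> move dir=south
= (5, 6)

>>> sense dir=south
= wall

>>> sense dir=east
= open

>>> push x=east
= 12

>>> move dir=east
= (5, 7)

>>> sense dir=north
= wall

>>> sense dir=south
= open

>>> push x=south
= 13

>>> move dir=south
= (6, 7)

>>> sense dir=east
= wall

>>> pop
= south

>>> move dir=north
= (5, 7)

>>> sense dir=east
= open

>>> push x=east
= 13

>>> move dir=east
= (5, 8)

>>> sense dir=north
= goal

>>> move dir=north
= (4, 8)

Answer: (4, 8)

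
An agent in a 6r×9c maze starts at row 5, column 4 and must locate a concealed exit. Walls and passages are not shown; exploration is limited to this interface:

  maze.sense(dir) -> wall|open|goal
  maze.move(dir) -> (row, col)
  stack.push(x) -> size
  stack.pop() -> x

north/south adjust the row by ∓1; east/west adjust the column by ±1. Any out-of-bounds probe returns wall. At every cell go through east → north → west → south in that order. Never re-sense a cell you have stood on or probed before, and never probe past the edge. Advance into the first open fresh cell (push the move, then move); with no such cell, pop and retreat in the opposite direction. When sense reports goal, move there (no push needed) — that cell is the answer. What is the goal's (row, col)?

-- 1. sense(dir=east) ~> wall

-- 2. sense(dir=north) ~> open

-- 3. push(x=north) ~> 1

-- 4. move(dir=north) ~> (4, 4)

-- 5. sense(dir=east) ~> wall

-- 6. sense(dir=north) ~> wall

-- 7. sense(dir=west) ~> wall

-- 8. pop() ~> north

-- 9. move(dir=south) ~> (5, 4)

-- 10. sense(dir=west) ~> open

-- 11. push(x=west) ~> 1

-- 12. move(dir=west) ~> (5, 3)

-- 13. sense(dir=west) ~> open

-- 14. push(x=west) ~> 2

-- 15. move(dir=west) ~> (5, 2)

-- 16. sense(dir=north) ~> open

-- 17. push(x=north) ~> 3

-- 18. move(dir=north) ~> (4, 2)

-- 19. sense(dir=north) ~> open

-- 20. push(x=north) ~> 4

-- 21. move(dir=north) ~> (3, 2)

-- 22. sense(dir=east) ~> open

-- 23. push(x=east) ~> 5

-- 24. move(dir=east) ~> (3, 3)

-- 25. sense(dir=north) ~> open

-- 26. push(x=north) ~> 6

-- 27. move(dir=north) ~> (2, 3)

-- 28. sense(dir=east) ~> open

-- 29. push(x=east) ~> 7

-- 30. move(dir=east) ~> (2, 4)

-- 31. sense(dir=east) ~> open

-- 32. push(x=east) ~> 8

-- 33. move(dir=east) ~> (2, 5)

-- 34. sense(dir=east) ~> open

-- 35. push(x=east) ~> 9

-- 36. move(dir=east) ~> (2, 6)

-- 37. sense(dir=east) ~> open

-- 38. push(x=east) ~> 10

-- 39. move(dir=east) ~> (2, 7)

-- 40. sense(dir=east) ~> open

-- 41. push(x=east) ~> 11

-- 42. move(dir=east) ~> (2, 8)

-- 43. sense(dir=north) ~> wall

-- 44. sense(dir=south) ~> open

-- 45. push(x=south) ~> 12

-- 46. move(dir=south) ~> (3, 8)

-- 47. sense(dir=west) ~> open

-- 48. push(x=west) ~> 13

-- 49. move(dir=west) ~> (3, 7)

-- 50. sense(dir=west) ~> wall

-- 51. sense(dir=south) ~> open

-- 52. push(x=south) ~> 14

-- 53. move(dir=south) ~> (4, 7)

-- 54. sense(dir=east) ~> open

-- 55. push(x=east) ~> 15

-- 56. move(dir=east) ~> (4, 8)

-- 57. sense(dir=south) ~> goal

-- 58. move(dir=south) ~> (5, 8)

Answer: (5, 8)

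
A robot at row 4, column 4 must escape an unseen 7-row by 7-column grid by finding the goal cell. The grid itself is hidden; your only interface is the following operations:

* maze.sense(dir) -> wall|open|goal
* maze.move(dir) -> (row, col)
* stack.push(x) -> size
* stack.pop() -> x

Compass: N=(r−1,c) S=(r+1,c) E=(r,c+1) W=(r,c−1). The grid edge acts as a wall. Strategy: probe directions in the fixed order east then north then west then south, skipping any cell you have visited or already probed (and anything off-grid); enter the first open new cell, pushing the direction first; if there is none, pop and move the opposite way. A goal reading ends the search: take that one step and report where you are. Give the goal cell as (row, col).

-> sense(east)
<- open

-> push(east)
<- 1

-> move(east)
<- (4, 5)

-> sense(east)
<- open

-> push(east)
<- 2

-> move(east)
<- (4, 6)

-> sense(north)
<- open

-> push(north)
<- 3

-> move(north)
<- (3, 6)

-> sense(north)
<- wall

-> sense(west)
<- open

-> push(west)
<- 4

-> move(west)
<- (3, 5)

-> sense(north)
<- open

-> push(north)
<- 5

-> move(north)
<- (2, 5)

-> sense(north)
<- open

-> push(north)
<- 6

-> move(north)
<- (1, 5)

-> sense(east)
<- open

-> push(east)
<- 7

-> move(east)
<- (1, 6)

-> sense(north)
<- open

-> push(north)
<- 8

-> move(north)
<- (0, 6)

-> sense(west)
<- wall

-> pop()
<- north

-> move(south)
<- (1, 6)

-> pop()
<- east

-> move(west)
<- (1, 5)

-> sense(west)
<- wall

-> pop()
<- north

-> move(south)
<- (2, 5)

-> sense(west)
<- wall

-> pop()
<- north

-> move(south)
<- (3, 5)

-> sense(west)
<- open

-> push(west)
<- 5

-> move(west)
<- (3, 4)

-> sense(west)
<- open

-> push(west)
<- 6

-> move(west)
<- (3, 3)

-> sense(north)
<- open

-> push(north)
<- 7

-> move(north)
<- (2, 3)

-> sense(north)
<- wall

-> sense(west)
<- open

-> push(west)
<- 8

-> move(west)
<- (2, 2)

-> sense(north)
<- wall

-> sense(west)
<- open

-> push(west)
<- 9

-> move(west)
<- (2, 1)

-> sense(north)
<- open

-> push(north)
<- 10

-> move(north)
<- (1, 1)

-> sense(north)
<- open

-> push(north)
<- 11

-> move(north)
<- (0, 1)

-> sense(east)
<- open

-> push(east)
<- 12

-> move(east)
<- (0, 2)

-> sense(east)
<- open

-> push(east)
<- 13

-> move(east)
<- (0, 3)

-> sense(east)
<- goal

-> move(east)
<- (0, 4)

Answer: (0, 4)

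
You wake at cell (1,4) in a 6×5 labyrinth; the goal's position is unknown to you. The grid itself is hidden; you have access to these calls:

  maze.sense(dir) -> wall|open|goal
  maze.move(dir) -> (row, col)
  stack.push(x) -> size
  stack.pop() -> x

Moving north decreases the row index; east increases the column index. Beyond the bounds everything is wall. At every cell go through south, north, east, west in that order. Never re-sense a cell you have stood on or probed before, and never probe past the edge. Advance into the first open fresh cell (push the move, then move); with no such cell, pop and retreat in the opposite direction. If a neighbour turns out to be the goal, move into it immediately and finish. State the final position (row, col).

> maze.sense south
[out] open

> stack.push south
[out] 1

> maze.move south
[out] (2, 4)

> maze.sense south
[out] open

> stack.push south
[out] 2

> maze.move south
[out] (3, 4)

> maze.sense south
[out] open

> stack.push south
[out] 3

> maze.move south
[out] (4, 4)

> maze.sense south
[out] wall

> maze.sense west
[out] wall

> stack.pop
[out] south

> maze.move north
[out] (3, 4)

> maze.sense west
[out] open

> stack.push west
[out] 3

> maze.move west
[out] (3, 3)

> maze.sense north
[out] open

> stack.push north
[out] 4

> maze.move north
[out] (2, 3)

> maze.sense north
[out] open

> stack.push north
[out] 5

> maze.move north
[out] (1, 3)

> maze.sense north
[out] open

> stack.push north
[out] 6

> maze.move north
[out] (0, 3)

> maze.sense east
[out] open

> stack.push east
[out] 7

> maze.move east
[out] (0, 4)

> stack.pop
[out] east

> maze.move west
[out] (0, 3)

> maze.sense west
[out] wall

> stack.pop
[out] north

> maze.move south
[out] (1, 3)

> maze.sense west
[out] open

> stack.push west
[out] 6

> maze.move west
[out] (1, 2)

> maze.sense south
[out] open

> stack.push south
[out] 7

> maze.move south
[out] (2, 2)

> maze.sense south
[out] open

> stack.push south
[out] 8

> maze.move south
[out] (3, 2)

> maze.sense south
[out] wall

> maze.sense west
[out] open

> stack.push west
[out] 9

> maze.move west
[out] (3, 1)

> maze.sense south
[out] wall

> maze.sense north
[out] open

> stack.push north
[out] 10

> maze.move north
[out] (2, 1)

> maze.sense north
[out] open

> stack.push north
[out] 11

> maze.move north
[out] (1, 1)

> maze.sense north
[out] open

> stack.push north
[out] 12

> maze.move north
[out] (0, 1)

> maze.sense west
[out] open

> stack.push west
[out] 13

> maze.move west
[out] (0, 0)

> maze.sense south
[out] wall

> stack.pop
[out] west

> maze.move east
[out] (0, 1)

> stack.pop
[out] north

> maze.move south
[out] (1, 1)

> stack.pop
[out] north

> maze.move south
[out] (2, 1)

> maze.sense west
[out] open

> stack.push west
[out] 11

> maze.move west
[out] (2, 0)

> maze.sense south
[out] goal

> maze.move south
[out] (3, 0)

Answer: (3, 0)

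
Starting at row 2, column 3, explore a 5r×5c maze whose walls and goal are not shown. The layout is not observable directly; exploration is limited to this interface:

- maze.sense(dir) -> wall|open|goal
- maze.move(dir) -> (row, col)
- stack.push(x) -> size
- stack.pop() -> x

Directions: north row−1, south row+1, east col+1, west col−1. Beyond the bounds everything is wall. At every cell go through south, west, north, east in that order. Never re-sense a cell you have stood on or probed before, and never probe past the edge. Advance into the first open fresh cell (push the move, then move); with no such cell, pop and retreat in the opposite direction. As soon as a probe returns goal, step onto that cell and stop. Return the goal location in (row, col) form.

Act: maze.sense[dir: south]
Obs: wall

Act: maze.sense[dir: west]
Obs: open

Act: stack.push[x: west]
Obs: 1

Act: maze.move[dir: west]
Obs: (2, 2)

Act: maze.sense[dir: south]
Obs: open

Act: stack.push[x: south]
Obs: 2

Act: maze.move[dir: south]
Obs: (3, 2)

Act: maze.sense[dir: south]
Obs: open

Act: stack.push[x: south]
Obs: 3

Act: maze.move[dir: south]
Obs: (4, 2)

Act: maze.sense[dir: west]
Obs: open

Act: stack.push[x: west]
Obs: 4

Act: maze.move[dir: west]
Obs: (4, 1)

Act: maze.sense[dir: west]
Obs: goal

Act: maze.move[dir: west]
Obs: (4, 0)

Answer: (4, 0)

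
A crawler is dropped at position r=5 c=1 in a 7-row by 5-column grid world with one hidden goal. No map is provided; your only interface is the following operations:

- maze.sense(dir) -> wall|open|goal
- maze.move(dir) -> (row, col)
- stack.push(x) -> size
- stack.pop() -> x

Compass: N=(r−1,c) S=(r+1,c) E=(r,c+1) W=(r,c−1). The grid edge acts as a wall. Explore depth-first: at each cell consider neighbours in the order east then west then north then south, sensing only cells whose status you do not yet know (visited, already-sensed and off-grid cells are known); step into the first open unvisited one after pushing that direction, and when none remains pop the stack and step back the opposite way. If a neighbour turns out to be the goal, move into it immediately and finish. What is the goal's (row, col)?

==> maze.sense(dir→east)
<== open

==> stack.push(x→east)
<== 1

==> maze.move(dir→east)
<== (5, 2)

==> maze.sense(dir→east)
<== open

==> stack.push(x→east)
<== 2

==> maze.move(dir→east)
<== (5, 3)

==> maze.sense(dir→east)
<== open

==> stack.push(x→east)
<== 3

==> maze.move(dir→east)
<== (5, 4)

==> maze.sense(dir→north)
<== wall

==> maze.sense(dir→south)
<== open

==> stack.push(x→south)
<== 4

==> maze.move(dir→south)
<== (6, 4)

==> maze.sense(dir→west)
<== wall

==> stack.pop()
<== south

==> maze.move(dir→north)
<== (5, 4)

==> stack.pop()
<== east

==> maze.move(dir→west)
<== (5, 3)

==> maze.sense(dir→north)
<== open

==> stack.push(x→north)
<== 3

==> maze.move(dir→north)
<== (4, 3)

==> maze.sense(dir→west)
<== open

==> stack.push(x→west)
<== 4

==> maze.move(dir→west)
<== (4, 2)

==> maze.sense(dir→west)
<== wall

==> maze.sense(dir→north)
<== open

==> stack.push(x→north)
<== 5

==> maze.move(dir→north)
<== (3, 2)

==> maze.sense(dir→east)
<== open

==> stack.push(x→east)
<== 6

==> maze.move(dir→east)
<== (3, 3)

==> maze.sense(dir→east)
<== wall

==> maze.sense(dir→north)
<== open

==> stack.push(x→north)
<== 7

==> maze.move(dir→north)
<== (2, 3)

==> maze.sense(dir→east)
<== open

==> stack.push(x→east)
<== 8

==> maze.move(dir→east)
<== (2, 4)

==> maze.sense(dir→north)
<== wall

==> stack.pop()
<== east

==> maze.move(dir→west)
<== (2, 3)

==> maze.sense(dir→west)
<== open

==> stack.push(x→west)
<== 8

==> maze.move(dir→west)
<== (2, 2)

==> maze.sense(dir→west)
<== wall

==> maze.sense(dir→north)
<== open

==> stack.push(x→north)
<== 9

==> maze.move(dir→north)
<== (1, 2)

==> maze.sense(dir→east)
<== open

==> stack.push(x→east)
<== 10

==> maze.move(dir→east)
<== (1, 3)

==> maze.sense(dir→north)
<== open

==> stack.push(x→north)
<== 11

==> maze.move(dir→north)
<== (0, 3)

==> maze.sense(dir→east)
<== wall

==> maze.sense(dir→west)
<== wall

==> stack.pop()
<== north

==> maze.move(dir→south)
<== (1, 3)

==> stack.pop()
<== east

==> maze.move(dir→west)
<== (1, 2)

==> maze.sense(dir→west)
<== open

==> stack.push(x→west)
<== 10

==> maze.move(dir→west)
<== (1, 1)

==> maze.sense(dir→west)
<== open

==> stack.push(x→west)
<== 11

==> maze.move(dir→west)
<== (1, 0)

==> maze.sense(dir→north)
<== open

==> stack.push(x→north)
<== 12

==> maze.move(dir→north)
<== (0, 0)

==> maze.sense(dir→east)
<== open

==> stack.push(x→east)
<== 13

==> maze.move(dir→east)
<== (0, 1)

==> stack.pop()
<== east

==> maze.move(dir→west)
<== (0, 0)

==> stack.pop()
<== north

==> maze.move(dir→south)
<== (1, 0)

==> maze.sense(dir→south)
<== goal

==> maze.move(dir→south)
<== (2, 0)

Answer: (2, 0)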